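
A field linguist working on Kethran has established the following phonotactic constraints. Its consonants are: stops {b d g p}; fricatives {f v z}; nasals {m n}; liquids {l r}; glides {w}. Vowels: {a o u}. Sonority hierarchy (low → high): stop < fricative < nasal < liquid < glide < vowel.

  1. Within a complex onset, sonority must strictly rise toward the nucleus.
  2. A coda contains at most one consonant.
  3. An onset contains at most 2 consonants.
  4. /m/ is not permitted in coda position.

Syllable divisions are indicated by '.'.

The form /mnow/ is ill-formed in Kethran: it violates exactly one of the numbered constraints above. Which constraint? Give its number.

1

/mnow/: syllable 1 onset /mn/: /m/ (nasal, 3) → /n/ (nasal, 3) does not rise.
This is a violation of constraint 1: "Within a complex onset, sonority must strictly rise toward the nucleus."
The remaining constraints (2, 3, 4) are satisfied.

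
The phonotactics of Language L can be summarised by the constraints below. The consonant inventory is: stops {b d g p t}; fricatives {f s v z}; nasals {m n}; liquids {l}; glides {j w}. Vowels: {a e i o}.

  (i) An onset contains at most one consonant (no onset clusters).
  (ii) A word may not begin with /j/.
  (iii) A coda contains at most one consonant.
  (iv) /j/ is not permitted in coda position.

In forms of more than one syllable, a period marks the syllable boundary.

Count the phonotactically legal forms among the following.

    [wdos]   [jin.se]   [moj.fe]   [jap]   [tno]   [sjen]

0

[wdos] — violates constraint (i): syllable 1 onset /wd/ has 2 consonants (> 1) → phonotactically illegal
[jin.se] — violates constraint (ii): word begins with /j/ → phonotactically illegal
[moj.fe] — violates constraint (iv): syllable 1 coda contains /j/ → phonotactically illegal
[jap] — violates constraint (ii): word begins with /j/ → phonotactically illegal
[tno] — violates constraint (i): syllable 1 onset /tn/ has 2 consonants (> 1) → phonotactically illegal
[sjen] — violates constraint (i): syllable 1 onset /sj/ has 2 consonants (> 1) → phonotactically illegal
No form is phonotactically legal → 0.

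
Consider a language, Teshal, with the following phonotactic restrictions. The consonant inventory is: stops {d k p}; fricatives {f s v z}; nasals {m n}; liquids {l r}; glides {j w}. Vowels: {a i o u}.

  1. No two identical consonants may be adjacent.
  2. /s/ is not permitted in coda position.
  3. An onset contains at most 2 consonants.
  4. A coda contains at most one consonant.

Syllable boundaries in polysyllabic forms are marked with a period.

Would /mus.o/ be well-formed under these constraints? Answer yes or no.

no

/mus.o/ — violates constraint 2: syllable 1 coda contains /s/ → ill-formed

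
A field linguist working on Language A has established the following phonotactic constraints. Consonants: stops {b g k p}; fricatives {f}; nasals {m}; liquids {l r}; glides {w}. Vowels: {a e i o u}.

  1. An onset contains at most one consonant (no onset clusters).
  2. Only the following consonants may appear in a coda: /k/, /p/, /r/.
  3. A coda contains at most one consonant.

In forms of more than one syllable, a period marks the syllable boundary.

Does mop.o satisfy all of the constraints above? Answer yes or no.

mop.o — σ1 onset /m/, coda /p/ ok; σ2 onset /∅/, coda /∅/ ok → phonotactically legal

yes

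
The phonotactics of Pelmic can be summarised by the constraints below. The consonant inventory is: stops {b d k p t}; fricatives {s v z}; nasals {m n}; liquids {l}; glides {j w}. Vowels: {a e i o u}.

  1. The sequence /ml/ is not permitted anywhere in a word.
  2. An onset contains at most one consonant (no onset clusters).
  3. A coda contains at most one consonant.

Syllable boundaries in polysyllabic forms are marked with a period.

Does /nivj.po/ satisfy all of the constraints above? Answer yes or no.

/nivj.po/ — violates constraint 3: syllable 1 coda /vj/ has 2 consonants (> 1) → ill-formed

no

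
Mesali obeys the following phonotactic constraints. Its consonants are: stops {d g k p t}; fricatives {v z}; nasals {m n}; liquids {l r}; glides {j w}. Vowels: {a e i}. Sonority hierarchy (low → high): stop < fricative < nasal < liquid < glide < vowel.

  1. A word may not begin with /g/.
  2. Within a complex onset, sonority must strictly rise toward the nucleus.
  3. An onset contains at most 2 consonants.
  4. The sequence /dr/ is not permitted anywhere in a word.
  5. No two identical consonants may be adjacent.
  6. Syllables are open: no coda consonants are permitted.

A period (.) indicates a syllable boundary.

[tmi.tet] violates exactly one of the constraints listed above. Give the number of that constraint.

[tmi.tet]: syllable 2 coda /t/ has 1 consonant (> 0).
This is a violation of constraint 6: "Syllables are open: no coda consonants are permitted."
The remaining constraints (1, 2, 3, 4, 5) are satisfied.

6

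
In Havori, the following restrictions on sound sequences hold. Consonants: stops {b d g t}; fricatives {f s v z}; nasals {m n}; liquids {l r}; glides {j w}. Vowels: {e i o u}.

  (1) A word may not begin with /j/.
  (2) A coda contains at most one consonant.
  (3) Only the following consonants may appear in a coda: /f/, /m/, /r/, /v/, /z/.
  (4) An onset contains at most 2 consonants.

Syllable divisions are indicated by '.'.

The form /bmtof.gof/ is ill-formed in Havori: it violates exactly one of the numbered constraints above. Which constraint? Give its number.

/bmtof.gof/: syllable 1 onset /bmt/ has 3 consonants (> 2).
This is a violation of constraint 4: "An onset contains at most 2 consonants."
The remaining constraints (1, 2, 3) are satisfied.

4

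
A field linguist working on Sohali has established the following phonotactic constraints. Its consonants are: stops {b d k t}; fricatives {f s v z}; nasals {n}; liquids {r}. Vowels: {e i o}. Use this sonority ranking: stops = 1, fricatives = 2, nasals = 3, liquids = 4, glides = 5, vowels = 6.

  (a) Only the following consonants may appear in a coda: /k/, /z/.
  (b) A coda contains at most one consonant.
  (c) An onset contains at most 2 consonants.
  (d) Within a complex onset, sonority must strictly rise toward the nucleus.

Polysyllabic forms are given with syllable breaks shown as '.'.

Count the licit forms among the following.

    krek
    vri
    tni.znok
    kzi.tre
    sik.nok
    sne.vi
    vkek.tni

6

krek — σ1 onset /kr/ (1→4 rises), coda /k/ ok → licit
vri — σ1 onset /vr/ (2→4 rises), coda /∅/ ok → licit
tni.znok — σ1 onset /tn/ (1→3 rises), coda /∅/ ok; σ2 onset /zn/ (2→3 rises), coda /k/ ok → licit
kzi.tre — σ1 onset /kz/ (1→2 rises), coda /∅/ ok; σ2 onset /tr/ (1→4 rises), coda /∅/ ok → licit
sik.nok — σ1 onset /s/, coda /k/ ok; σ2 onset /n/, coda /k/ ok → licit
sne.vi — σ1 onset /sn/ (2→3 rises), coda /∅/ ok; σ2 onset /v/, coda /∅/ ok → licit
vkek.tni — violates constraint (d): syllable 1 onset /vk/: /v/ (fricative, 2) → /k/ (stop, 1) does not rise → illicit
Licit: krek, vri, tni.znok, kzi.tre, sik.nok, sne.vi → 6.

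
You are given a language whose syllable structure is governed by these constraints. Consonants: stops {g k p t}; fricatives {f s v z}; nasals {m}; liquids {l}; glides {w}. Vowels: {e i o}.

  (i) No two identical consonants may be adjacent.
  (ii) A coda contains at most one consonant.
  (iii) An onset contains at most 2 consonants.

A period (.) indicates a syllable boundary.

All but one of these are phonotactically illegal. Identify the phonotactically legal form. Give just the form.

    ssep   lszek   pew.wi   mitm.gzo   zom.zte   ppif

zom.zte

ssep — violates constraint (i): adjacent identical consonants /ss/ → phonotactically illegal
lszek — violates constraint (iii): syllable 1 onset /lsz/ has 3 consonants (> 2) → phonotactically illegal
pew.wi — violates constraint (i): adjacent identical consonants /ww/ → phonotactically illegal
mitm.gzo — violates constraint (ii): syllable 1 coda /tm/ has 2 consonants (> 1) → phonotactically illegal
zom.zte — σ1 onset /z/, coda /m/ ok; σ2 onset /zt/ (2C), coda /∅/ ok → phonotactically legal
ppif — violates constraint (i): adjacent identical consonants /pp/ → phonotactically illegal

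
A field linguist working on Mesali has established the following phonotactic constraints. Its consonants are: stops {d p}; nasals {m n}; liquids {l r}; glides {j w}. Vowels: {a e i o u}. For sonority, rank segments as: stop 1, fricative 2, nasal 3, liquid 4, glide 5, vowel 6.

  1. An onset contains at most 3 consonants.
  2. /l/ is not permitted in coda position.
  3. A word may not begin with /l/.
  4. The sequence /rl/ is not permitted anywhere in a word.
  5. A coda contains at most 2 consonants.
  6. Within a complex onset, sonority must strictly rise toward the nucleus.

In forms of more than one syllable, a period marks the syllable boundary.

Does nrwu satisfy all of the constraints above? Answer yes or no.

nrwu — σ1 onset /nrw/ (3→4→5 rises), coda /∅/ ok → licit

yes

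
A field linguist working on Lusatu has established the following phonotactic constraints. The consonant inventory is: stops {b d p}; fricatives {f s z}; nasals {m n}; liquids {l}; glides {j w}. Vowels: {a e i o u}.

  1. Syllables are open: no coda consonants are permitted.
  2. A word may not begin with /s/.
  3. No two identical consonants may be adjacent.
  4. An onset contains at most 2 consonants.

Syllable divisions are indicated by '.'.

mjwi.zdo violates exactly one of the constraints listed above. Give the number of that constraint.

mjwi.zdo: syllable 1 onset /mjw/ has 3 consonants (> 2).
This is a violation of constraint 4: "An onset contains at most 2 consonants."
The remaining constraints (1, 2, 3) are satisfied.

4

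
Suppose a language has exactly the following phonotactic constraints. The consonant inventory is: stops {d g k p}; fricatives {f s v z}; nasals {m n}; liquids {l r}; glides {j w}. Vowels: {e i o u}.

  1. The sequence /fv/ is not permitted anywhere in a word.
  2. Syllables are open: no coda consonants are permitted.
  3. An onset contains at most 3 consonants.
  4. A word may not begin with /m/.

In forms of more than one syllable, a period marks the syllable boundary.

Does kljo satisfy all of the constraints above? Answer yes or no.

kljo — σ1 onset /klj/ (3C), coda /∅/ ok → phonotactically legal

yes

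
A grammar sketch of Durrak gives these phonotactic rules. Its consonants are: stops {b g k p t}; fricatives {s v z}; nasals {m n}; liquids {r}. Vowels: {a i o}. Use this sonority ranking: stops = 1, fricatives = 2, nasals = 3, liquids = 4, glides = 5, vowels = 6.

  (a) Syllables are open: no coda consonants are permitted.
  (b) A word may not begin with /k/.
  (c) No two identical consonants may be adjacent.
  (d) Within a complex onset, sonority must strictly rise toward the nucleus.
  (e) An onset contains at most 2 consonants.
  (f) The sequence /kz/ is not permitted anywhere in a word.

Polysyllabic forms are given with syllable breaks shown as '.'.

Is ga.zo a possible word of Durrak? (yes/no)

ga.zo — σ1 onset /g/, coda /∅/ ok; σ2 onset /z/, coda /∅/ ok → permitted

yes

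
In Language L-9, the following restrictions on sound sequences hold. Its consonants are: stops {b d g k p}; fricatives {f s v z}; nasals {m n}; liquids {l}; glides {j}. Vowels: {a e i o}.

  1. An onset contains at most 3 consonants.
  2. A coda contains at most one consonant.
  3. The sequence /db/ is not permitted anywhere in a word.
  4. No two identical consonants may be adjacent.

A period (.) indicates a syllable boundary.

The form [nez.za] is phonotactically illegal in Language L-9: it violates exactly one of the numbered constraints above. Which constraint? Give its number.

4

[nez.za]: adjacent identical consonants /zz/.
This is a violation of constraint 4: "No two identical consonants may be adjacent."
The remaining constraints (1, 2, 3) are satisfied.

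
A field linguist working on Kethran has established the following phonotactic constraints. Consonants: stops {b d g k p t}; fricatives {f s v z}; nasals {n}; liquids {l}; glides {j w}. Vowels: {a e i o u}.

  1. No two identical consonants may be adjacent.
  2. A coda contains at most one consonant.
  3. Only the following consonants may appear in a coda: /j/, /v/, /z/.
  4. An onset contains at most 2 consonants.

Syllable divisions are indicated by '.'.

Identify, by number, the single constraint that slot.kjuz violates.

3

slot.kjuz: syllable 1 coda contains /t/, which is not a licensed coda consonant.
This is a violation of constraint 3: "Only the following consonants may appear in a coda: /j/, /v/, /z/."
The remaining constraints (1, 2, 4) are satisfied.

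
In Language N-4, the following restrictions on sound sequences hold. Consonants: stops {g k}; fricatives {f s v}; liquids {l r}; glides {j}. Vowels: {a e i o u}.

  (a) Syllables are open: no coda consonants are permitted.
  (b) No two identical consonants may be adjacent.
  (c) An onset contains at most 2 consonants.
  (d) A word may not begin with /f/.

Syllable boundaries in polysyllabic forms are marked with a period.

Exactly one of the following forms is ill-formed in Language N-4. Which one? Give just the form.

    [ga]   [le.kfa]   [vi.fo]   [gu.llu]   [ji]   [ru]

[ga] — σ1 onset /g/, coda /∅/ ok → well-formed
[le.kfa] — σ1 onset /l/, coda /∅/ ok; σ2 onset /kf/ (2C), coda /∅/ ok → well-formed
[vi.fo] — σ1 onset /v/, coda /∅/ ok; σ2 onset /f/, coda /∅/ ok → well-formed
[gu.llu] — violates constraint (b): adjacent identical consonants /ll/ → ill-formed
[ji] — σ1 onset /j/, coda /∅/ ok → well-formed
[ru] — σ1 onset /r/, coda /∅/ ok → well-formed

[gu.llu]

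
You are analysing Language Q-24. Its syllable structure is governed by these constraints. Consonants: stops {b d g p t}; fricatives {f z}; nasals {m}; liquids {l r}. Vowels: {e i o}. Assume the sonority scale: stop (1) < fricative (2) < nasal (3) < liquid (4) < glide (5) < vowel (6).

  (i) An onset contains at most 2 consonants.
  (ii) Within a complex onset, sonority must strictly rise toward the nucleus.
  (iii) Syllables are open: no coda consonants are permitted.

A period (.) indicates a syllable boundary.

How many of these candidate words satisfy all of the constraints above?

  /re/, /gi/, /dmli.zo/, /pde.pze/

/re/ — σ1 onset /r/, coda /∅/ ok → well-formed
/gi/ — σ1 onset /g/, coda /∅/ ok → well-formed
/dmli.zo/ — violates constraint (i): syllable 1 onset /dml/ has 3 consonants (> 2) → ill-formed
/pde.pze/ — violates constraint (ii): syllable 1 onset /pd/: /p/ (stop, 1) → /d/ (stop, 1) does not rise → ill-formed
Well-formed: /re/, /gi/ → 2.

2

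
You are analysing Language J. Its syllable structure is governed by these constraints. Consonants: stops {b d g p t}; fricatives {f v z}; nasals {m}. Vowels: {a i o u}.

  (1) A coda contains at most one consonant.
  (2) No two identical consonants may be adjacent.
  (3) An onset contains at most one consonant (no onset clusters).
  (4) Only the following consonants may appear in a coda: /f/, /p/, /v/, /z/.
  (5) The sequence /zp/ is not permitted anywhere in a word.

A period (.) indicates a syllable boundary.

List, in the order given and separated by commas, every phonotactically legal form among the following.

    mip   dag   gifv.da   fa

mip, fa

mip — σ1 onset /m/, coda /p/ ok → phonotactically legal
dag — violates constraint 4: syllable 1 coda contains /g/, which is not a licensed coda consonant → phonotactically illegal
gifv.da — violates constraint 1: syllable 1 coda /fv/ has 2 consonants (> 1) → phonotactically illegal
fa — σ1 onset /f/, coda /∅/ ok → phonotactically legal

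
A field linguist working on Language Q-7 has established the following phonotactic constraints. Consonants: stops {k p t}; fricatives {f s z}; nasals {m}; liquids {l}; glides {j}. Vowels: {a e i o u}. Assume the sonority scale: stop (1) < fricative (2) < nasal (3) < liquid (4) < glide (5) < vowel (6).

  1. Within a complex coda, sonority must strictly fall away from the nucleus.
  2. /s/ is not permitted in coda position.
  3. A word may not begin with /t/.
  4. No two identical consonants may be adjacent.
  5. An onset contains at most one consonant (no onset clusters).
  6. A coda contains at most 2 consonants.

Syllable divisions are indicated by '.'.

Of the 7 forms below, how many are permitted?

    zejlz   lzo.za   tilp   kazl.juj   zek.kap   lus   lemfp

zejlz — violates constraint 6: syllable 1 coda /jlz/ has 3 consonants (> 2) → not permitted
lzo.za — violates constraint 5: syllable 1 onset /lz/ has 2 consonants (> 1) → not permitted
tilp — violates constraint 3: word begins with /t/ → not permitted
kazl.juj — violates constraint 1: syllable 1 coda /zl/: /z/ (fricative, 2) → /l/ (liquid, 4) does not fall → not permitted
zek.kap — violates constraint 4: adjacent identical consonants /kk/ → not permitted
lus — violates constraint 2: syllable 1 coda contains /s/ → not permitted
lemfp — violates constraint 6: syllable 1 coda /mfp/ has 3 consonants (> 2) → not permitted
No form is permitted → 0.

0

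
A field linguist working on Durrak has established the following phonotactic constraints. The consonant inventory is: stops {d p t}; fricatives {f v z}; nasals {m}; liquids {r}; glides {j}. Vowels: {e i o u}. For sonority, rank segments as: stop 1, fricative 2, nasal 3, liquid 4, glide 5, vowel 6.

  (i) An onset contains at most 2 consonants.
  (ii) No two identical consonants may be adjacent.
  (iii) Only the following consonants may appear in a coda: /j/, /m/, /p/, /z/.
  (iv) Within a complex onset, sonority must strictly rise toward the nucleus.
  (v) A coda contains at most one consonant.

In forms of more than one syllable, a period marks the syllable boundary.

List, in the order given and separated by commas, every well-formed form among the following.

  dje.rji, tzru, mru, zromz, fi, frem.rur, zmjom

dje.rji, mru, fi

dje.rji — σ1 onset /dj/ (1→5 rises), coda /∅/ ok; σ2 onset /rj/ (4→5 rises), coda /∅/ ok → well-formed
tzru — violates constraint (i): syllable 1 onset /tzr/ has 3 consonants (> 2) → ill-formed
mru — σ1 onset /mr/ (3→4 rises), coda /∅/ ok → well-formed
zromz — violates constraint (v): syllable 1 coda /mz/ has 2 consonants (> 1) → ill-formed
fi — σ1 onset /f/, coda /∅/ ok → well-formed
frem.rur — violates constraint (iii): syllable 2 coda contains /r/, which is not a licensed coda consonant → ill-formed
zmjom — violates constraint (i): syllable 1 onset /zmj/ has 3 consonants (> 2) → ill-formed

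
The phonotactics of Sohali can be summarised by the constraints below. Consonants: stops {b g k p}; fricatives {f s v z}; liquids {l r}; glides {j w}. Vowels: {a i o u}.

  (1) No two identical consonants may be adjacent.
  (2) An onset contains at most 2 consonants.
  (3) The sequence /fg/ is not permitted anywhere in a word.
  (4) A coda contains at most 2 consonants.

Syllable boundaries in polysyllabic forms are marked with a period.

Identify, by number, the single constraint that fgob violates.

fgob: contains banned sequence /fg/.
This is a violation of constraint 3: "The sequence /fg/ is not permitted anywhere in a word."
The remaining constraints (1, 2, 4) are satisfied.

3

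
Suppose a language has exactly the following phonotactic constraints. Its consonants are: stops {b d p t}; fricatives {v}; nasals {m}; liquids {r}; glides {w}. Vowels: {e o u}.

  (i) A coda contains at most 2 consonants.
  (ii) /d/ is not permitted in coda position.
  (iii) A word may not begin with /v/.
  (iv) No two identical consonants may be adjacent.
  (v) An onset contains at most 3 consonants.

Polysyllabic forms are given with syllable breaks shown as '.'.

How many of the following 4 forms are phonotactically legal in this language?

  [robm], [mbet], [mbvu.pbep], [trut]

4

[robm] — σ1 onset /r/, coda /bm/ (2C) ok → phonotactically legal
[mbet] — σ1 onset /mb/ (2C), coda /t/ ok → phonotactically legal
[mbvu.pbep] — σ1 onset /mbv/ (3C), coda /∅/ ok; σ2 onset /pb/ (2C), coda /p/ ok → phonotactically legal
[trut] — σ1 onset /tr/ (2C), coda /t/ ok → phonotactically legal
Phonotactically legal: [robm], [mbet], [mbvu.pbep], [trut] → 4.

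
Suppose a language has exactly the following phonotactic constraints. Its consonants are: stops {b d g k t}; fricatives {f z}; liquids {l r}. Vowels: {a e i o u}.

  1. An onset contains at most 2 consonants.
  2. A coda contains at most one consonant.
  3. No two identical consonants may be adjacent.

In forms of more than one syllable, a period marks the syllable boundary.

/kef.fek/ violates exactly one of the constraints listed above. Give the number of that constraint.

3

/kef.fek/: adjacent identical consonants /ff/.
This is a violation of constraint 3: "No two identical consonants may be adjacent."
The remaining constraints (1, 2) are satisfied.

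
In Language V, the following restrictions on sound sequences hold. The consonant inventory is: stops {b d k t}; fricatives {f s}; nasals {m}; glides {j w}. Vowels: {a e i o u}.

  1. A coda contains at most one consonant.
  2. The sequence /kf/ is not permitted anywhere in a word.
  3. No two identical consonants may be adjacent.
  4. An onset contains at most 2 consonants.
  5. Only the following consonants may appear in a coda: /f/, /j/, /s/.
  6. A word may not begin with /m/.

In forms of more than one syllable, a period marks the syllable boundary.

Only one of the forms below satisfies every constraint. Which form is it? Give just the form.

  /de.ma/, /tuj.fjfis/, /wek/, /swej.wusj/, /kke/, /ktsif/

/de.ma/ — σ1 onset /d/, coda /∅/ ok; σ2 onset /m/, coda /∅/ ok → permitted
/tuj.fjfis/ — violates constraint 4: syllable 2 onset /fjf/ has 3 consonants (> 2) → not permitted
/wek/ — violates constraint 5: syllable 1 coda contains /k/, which is not a licensed coda consonant → not permitted
/swej.wusj/ — violates constraint 1: syllable 2 coda /sj/ has 2 consonants (> 1) → not permitted
/kke/ — violates constraint 3: adjacent identical consonants /kk/ → not permitted
/ktsif/ — violates constraint 4: syllable 1 onset /kts/ has 3 consonants (> 2) → not permitted

/de.ma/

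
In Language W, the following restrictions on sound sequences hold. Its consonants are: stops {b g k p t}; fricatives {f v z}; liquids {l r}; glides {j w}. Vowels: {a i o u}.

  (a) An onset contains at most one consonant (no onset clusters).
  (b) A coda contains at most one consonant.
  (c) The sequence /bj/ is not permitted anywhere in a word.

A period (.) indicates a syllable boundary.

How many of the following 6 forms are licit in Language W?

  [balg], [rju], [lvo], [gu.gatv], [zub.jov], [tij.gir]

1

[balg] — violates constraint (b): syllable 1 coda /lg/ has 2 consonants (> 1) → illicit
[rju] — violates constraint (a): syllable 1 onset /rj/ has 2 consonants (> 1) → illicit
[lvo] — violates constraint (a): syllable 1 onset /lv/ has 2 consonants (> 1) → illicit
[gu.gatv] — violates constraint (b): syllable 2 coda /tv/ has 2 consonants (> 1) → illicit
[zub.jov] — violates constraint (c): contains banned sequence /bj/ → illicit
[tij.gir] — σ1 onset /t/, coda /j/ ok; σ2 onset /g/, coda /r/ ok → licit
Licit: [tij.gir] → 1.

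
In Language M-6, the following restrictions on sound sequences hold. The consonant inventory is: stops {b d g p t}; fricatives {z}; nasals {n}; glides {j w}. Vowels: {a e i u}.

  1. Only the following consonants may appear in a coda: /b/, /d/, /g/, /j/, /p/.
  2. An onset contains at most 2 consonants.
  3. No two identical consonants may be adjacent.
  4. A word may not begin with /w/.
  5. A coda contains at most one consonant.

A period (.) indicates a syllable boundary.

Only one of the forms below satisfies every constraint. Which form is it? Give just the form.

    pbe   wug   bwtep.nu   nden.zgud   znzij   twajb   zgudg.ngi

pbe

pbe — σ1 onset /pb/ (2C), coda /∅/ ok → licit
wug — violates constraint 4: word begins with /w/ → illicit
bwtep.nu — violates constraint 2: syllable 1 onset /bwt/ has 3 consonants (> 2) → illicit
nden.zgud — violates constraint 1: syllable 1 coda contains /n/, which is not a licensed coda consonant → illicit
znzij — violates constraint 2: syllable 1 onset /znz/ has 3 consonants (> 2) → illicit
twajb — violates constraint 5: syllable 1 coda /jb/ has 2 consonants (> 1) → illicit
zgudg.ngi — violates constraint 5: syllable 1 coda /dg/ has 2 consonants (> 1) → illicit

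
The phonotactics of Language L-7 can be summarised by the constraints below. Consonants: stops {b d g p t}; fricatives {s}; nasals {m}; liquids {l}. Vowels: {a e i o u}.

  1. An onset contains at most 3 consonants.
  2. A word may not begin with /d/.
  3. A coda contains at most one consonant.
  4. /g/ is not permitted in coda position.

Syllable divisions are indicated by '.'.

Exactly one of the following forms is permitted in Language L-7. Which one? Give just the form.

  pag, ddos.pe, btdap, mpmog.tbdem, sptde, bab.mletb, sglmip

btdap

pag — violates constraint 4: syllable 1 coda contains /g/ → not permitted
ddos.pe — violates constraint 2: word begins with /d/ → not permitted
btdap — σ1 onset /btd/ (3C), coda /p/ ok → permitted
mpmog.tbdem — violates constraint 4: syllable 1 coda contains /g/ → not permitted
sptde — violates constraint 1: syllable 1 onset /sptd/ has 4 consonants (> 3) → not permitted
bab.mletb — violates constraint 3: syllable 2 coda /tb/ has 2 consonants (> 1) → not permitted
sglmip — violates constraint 1: syllable 1 onset /sglm/ has 4 consonants (> 3) → not permitted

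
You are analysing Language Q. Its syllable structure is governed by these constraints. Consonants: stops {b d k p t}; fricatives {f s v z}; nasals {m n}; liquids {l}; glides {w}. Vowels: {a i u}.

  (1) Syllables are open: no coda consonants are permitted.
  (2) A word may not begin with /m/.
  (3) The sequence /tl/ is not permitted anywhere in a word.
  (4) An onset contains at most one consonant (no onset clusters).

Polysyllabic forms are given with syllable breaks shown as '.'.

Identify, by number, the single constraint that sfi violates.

sfi: syllable 1 onset /sf/ has 2 consonants (> 1).
This is a violation of constraint 4: "An onset contains at most one consonant (no onset clusters)."
The remaining constraints (1, 2, 3) are satisfied.

4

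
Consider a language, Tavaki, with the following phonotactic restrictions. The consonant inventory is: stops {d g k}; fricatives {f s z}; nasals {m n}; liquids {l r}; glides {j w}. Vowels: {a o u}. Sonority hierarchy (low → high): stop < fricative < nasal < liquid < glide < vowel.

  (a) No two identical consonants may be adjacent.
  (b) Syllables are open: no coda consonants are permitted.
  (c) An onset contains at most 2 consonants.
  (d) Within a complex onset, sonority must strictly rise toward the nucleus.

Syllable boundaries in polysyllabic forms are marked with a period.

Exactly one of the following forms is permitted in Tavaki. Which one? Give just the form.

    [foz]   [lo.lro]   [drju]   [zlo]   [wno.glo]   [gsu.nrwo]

[foz] — violates constraint (b): syllable 1 coda /z/ has 1 consonant (> 0) → not permitted
[lo.lro] — violates constraint (d): syllable 2 onset /lr/: /l/ (liquid, 4) → /r/ (liquid, 4) does not rise → not permitted
[drju] — violates constraint (c): syllable 1 onset /drj/ has 3 consonants (> 2) → not permitted
[zlo] — σ1 onset /zl/ (2→4 rises), coda /∅/ ok → permitted
[wno.glo] — violates constraint (d): syllable 1 onset /wn/: /w/ (glide, 5) → /n/ (nasal, 3) does not rise → not permitted
[gsu.nrwo] — violates constraint (c): syllable 2 onset /nrw/ has 3 consonants (> 2) → not permitted

[zlo]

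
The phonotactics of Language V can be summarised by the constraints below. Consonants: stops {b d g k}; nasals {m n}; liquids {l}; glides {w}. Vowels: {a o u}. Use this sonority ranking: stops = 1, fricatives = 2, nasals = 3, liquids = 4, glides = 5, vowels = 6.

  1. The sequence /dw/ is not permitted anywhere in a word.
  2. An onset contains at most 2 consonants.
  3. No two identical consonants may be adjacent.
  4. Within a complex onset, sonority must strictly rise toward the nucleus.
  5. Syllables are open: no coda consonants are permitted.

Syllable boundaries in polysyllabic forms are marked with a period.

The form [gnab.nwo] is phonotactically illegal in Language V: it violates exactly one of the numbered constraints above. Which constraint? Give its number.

[gnab.nwo]: syllable 1 coda /b/ has 1 consonant (> 0).
This is a violation of constraint 5: "Syllables are open: no coda consonants are permitted."
The remaining constraints (1, 2, 3, 4) are satisfied.

5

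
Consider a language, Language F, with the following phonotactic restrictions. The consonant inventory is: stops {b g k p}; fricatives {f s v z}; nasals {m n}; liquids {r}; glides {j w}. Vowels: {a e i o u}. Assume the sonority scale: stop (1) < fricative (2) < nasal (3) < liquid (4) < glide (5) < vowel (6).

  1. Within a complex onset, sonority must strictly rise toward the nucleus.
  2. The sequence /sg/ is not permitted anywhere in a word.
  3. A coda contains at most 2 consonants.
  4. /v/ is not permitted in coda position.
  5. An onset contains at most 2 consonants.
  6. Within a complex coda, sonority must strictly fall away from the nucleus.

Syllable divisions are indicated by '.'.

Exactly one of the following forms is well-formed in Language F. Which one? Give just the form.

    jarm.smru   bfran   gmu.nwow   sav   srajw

gmu.nwow

jarm.smru — violates constraint 5: syllable 2 onset /smr/ has 3 consonants (> 2) → ill-formed
bfran — violates constraint 5: syllable 1 onset /bfr/ has 3 consonants (> 2) → ill-formed
gmu.nwow — σ1 onset /gm/ (1→3 rises), coda /∅/ ok; σ2 onset /nw/ (3→5 rises), coda /w/ ok → well-formed
sav — violates constraint 4: syllable 1 coda contains /v/ → ill-formed
srajw — violates constraint 6: syllable 1 coda /jw/: /j/ (glide, 5) → /w/ (glide, 5) does not fall → ill-formed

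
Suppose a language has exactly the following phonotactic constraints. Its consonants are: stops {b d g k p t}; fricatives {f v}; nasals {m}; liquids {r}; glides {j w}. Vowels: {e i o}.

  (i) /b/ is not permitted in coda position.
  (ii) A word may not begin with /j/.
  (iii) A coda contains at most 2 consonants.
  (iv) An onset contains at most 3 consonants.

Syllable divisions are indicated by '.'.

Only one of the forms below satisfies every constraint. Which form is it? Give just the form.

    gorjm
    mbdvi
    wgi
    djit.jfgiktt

wgi

gorjm — violates constraint (iii): syllable 1 coda /rjm/ has 3 consonants (> 2) → illicit
mbdvi — violates constraint (iv): syllable 1 onset /mbdv/ has 4 consonants (> 3) → illicit
wgi — σ1 onset /wg/ (2C), coda /∅/ ok → licit
djit.jfgiktt — violates constraint (iii): syllable 2 coda /ktt/ has 3 consonants (> 2) → illicit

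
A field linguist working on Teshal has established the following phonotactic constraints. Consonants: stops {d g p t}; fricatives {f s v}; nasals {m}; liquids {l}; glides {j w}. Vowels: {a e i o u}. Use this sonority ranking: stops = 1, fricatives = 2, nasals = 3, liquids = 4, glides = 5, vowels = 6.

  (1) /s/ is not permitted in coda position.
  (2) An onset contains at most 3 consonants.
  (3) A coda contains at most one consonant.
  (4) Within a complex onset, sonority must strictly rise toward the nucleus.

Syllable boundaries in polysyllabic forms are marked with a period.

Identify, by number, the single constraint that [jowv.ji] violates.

3

[jowv.ji]: syllable 1 coda /wv/ has 2 consonants (> 1).
This is a violation of constraint 3: "A coda contains at most one consonant."
The remaining constraints (1, 2, 4) are satisfied.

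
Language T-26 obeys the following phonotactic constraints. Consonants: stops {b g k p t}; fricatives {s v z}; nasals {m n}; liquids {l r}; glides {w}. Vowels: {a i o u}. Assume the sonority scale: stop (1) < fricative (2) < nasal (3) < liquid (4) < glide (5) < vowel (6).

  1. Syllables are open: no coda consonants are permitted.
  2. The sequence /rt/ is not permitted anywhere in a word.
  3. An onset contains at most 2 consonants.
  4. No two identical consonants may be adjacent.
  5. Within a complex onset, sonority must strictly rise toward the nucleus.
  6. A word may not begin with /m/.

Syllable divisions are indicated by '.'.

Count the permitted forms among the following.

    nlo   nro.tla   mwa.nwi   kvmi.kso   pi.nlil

2

nlo — σ1 onset /nl/ (3→4 rises), coda /∅/ ok → permitted
nro.tla — σ1 onset /nr/ (3→4 rises), coda /∅/ ok; σ2 onset /tl/ (1→4 rises), coda /∅/ ok → permitted
mwa.nwi — violates constraint 6: word begins with /m/ → not permitted
kvmi.kso — violates constraint 3: syllable 1 onset /kvm/ has 3 consonants (> 2) → not permitted
pi.nlil — violates constraint 1: syllable 2 coda /l/ has 1 consonant (> 0) → not permitted
Permitted: nlo, nro.tla → 2.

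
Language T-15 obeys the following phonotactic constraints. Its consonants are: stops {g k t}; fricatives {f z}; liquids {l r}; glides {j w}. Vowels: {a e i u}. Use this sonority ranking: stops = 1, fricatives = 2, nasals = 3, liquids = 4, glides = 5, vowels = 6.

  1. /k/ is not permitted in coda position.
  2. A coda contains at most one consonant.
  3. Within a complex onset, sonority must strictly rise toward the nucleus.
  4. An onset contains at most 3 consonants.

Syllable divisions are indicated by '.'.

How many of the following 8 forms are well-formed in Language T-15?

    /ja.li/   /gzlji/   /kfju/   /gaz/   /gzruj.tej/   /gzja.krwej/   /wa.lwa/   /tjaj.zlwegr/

6

/ja.li/ — σ1 onset /j/, coda /∅/ ok; σ2 onset /l/, coda /∅/ ok → well-formed
/gzlji/ — violates constraint 4: syllable 1 onset /gzlj/ has 4 consonants (> 3) → ill-formed
/kfju/ — σ1 onset /kfj/ (1→2→5 rises), coda /∅/ ok → well-formed
/gaz/ — σ1 onset /g/, coda /z/ ok → well-formed
/gzruj.tej/ — σ1 onset /gzr/ (1→2→4 rises), coda /j/ ok; σ2 onset /t/, coda /j/ ok → well-formed
/gzja.krwej/ — σ1 onset /gzj/ (1→2→5 rises), coda /∅/ ok; σ2 onset /krw/ (1→4→5 rises), coda /j/ ok → well-formed
/wa.lwa/ — σ1 onset /w/, coda /∅/ ok; σ2 onset /lw/ (4→5 rises), coda /∅/ ok → well-formed
/tjaj.zlwegr/ — violates constraint 2: syllable 2 coda /gr/ has 2 consonants (> 1) → ill-formed
Well-formed: /ja.li/, /kfju/, /gaz/, /gzruj.tej/, /gzja.krwej/, /wa.lwa/ → 6.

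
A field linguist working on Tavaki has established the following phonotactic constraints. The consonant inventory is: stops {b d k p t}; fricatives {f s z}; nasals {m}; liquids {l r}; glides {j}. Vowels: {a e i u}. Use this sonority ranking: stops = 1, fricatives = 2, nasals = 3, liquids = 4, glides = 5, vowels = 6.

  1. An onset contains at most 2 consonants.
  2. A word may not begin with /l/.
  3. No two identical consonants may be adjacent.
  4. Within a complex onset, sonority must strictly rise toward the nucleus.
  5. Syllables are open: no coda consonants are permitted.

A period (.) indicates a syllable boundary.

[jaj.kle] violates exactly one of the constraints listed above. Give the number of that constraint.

5

[jaj.kle]: syllable 1 coda /j/ has 1 consonant (> 0).
This is a violation of constraint 5: "Syllables are open: no coda consonants are permitted."
The remaining constraints (1, 2, 3, 4) are satisfied.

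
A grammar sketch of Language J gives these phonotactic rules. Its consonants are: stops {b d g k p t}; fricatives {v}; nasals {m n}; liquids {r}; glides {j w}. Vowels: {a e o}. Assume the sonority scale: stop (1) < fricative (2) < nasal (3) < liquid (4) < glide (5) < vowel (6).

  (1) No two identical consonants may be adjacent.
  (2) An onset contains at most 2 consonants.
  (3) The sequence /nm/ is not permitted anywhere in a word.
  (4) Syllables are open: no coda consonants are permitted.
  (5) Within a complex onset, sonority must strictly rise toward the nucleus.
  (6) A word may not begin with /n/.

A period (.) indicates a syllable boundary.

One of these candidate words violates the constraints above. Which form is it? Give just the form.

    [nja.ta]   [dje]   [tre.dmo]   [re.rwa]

[nja.ta] — violates constraint 6: word begins with /n/ → not permitted
[dje] — σ1 onset /dj/ (1→5 rises), coda /∅/ ok → permitted
[tre.dmo] — σ1 onset /tr/ (1→4 rises), coda /∅/ ok; σ2 onset /dm/ (1→3 rises), coda /∅/ ok → permitted
[re.rwa] — σ1 onset /r/, coda /∅/ ok; σ2 onset /rw/ (4→5 rises), coda /∅/ ok → permitted

[nja.ta]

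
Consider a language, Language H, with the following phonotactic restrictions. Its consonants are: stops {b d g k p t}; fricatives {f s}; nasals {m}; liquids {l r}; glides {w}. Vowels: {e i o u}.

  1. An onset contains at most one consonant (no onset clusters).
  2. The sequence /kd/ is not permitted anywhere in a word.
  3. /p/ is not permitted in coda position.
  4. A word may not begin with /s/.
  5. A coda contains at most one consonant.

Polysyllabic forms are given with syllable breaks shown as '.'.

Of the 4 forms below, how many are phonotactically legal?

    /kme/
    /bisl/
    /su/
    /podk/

0

/kme/ — violates constraint 1: syllable 1 onset /km/ has 2 consonants (> 1) → phonotactically illegal
/bisl/ — violates constraint 5: syllable 1 coda /sl/ has 2 consonants (> 1) → phonotactically illegal
/su/ — violates constraint 4: word begins with /s/ → phonotactically illegal
/podk/ — violates constraint 5: syllable 1 coda /dk/ has 2 consonants (> 1) → phonotactically illegal
No form is phonotactically legal → 0.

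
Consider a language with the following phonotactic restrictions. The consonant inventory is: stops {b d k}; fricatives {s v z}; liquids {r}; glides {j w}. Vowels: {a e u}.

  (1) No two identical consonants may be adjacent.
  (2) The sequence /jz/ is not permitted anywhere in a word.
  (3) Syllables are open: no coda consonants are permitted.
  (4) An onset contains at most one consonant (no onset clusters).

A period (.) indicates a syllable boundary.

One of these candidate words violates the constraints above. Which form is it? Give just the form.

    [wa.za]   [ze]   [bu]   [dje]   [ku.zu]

[wa.za] — σ1 onset /w/, coda /∅/ ok; σ2 onset /z/, coda /∅/ ok → licit
[ze] — σ1 onset /z/, coda /∅/ ok → licit
[bu] — σ1 onset /b/, coda /∅/ ok → licit
[dje] — violates constraint 4: syllable 1 onset /dj/ has 2 consonants (> 1) → illicit
[ku.zu] — σ1 onset /k/, coda /∅/ ok; σ2 onset /z/, coda /∅/ ok → licit

[dje]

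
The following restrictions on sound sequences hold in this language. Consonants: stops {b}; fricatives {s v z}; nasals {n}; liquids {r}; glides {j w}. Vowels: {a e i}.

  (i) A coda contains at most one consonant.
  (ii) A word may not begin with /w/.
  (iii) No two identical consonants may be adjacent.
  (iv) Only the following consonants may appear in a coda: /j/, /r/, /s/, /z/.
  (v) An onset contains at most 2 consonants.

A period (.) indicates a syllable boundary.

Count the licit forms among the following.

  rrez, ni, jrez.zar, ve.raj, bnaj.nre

3

rrez — violates constraint (iii): adjacent identical consonants /rr/ → illicit
ni — σ1 onset /n/, coda /∅/ ok → licit
jrez.zar — violates constraint (iii): adjacent identical consonants /zz/ → illicit
ve.raj — σ1 onset /v/, coda /∅/ ok; σ2 onset /r/, coda /j/ ok → licit
bnaj.nre — σ1 onset /bn/ (2C), coda /j/ ok; σ2 onset /nr/ (2C), coda /∅/ ok → licit
Licit: ni, ve.raj, bnaj.nre → 3.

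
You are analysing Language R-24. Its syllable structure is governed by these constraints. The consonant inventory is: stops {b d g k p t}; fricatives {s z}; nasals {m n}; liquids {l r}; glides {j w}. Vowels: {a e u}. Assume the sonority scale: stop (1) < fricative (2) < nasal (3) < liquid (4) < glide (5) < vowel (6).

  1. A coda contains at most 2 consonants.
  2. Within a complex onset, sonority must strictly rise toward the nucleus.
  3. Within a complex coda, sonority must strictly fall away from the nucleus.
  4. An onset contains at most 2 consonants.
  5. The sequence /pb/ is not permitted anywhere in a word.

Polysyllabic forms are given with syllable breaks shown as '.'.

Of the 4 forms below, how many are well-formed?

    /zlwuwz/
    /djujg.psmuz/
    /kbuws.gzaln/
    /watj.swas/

/zlwuwz/ — violates constraint 4: syllable 1 onset /zlw/ has 3 consonants (> 2) → ill-formed
/djujg.psmuz/ — violates constraint 4: syllable 2 onset /psm/ has 3 consonants (> 2) → ill-formed
/kbuws.gzaln/ — violates constraint 2: syllable 1 onset /kb/: /k/ (stop, 1) → /b/ (stop, 1) does not rise → ill-formed
/watj.swas/ — violates constraint 3: syllable 1 coda /tj/: /t/ (stop, 1) → /j/ (glide, 5) does not fall → ill-formed
No form is well-formed → 0.

0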